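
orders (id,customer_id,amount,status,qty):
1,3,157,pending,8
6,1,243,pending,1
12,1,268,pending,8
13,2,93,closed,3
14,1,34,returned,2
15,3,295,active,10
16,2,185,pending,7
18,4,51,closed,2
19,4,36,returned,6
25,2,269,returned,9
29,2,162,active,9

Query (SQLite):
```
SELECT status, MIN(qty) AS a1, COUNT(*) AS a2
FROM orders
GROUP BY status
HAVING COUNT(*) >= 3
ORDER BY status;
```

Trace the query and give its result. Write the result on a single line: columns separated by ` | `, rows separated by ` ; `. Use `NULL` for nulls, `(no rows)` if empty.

Group orders by status.
Per group compute: MIN(qty), COUNT(*).
HAVING: drop groups with fewer than 3 rows.
  active: ids {15, 29} → MIN(qty)=9, COUNT(*)=2
  closed: ids {13, 18} → MIN(qty)=2, COUNT(*)=2
  pending: ids {1, 6, 12, 16} → MIN(qty)=1, COUNT(*)=4
  returned: ids {14, 19, 25} → MIN(qty)=2, COUNT(*)=3

pending | 1 | 4 ; returned | 2 | 3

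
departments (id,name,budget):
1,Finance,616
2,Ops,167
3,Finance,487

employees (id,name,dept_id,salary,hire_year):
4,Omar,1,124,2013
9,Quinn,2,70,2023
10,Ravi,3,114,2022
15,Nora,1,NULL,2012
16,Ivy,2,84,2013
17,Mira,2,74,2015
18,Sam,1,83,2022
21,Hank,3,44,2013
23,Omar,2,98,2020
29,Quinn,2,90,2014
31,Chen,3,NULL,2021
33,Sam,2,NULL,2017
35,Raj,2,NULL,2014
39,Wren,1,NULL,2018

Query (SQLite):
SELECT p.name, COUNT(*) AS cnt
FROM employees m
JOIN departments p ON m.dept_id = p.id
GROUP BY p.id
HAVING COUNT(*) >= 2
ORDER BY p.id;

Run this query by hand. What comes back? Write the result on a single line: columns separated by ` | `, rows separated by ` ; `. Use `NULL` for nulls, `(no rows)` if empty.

Finance | 4 ; Ops | 7 ; Finance | 3

Join each employees row to its departments via dept_id.
Group joined rows by departments.id; compute COUNT(*) per group.
HAVING: keep groups with count ≥ 2.
  1: ids {4, 15, 18, 39} → COUNT(*)=4
  2: ids {9, 16, 17, 23, 29, 33, 35} → COUNT(*)=7
  3: ids {10, 21, 31} → COUNT(*)=3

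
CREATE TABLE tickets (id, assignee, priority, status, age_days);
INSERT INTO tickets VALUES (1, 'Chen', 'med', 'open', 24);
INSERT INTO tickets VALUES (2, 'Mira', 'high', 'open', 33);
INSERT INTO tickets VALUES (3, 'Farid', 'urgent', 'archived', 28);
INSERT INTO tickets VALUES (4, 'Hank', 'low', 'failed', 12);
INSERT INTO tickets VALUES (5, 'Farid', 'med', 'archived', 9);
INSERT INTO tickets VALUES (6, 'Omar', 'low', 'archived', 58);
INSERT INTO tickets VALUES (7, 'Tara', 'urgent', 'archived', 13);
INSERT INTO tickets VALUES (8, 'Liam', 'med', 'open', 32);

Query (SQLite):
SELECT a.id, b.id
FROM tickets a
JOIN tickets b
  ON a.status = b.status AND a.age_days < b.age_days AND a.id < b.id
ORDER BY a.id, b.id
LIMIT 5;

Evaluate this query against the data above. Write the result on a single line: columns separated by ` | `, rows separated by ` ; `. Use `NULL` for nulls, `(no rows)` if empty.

Pairs (a,b) with same status, a.age_days < b.age_days, a.id < b.id.
status groups: archived:{3,5,6,7} failed:{4} open:{1,2,8}
Ordered by (a.id, b.id); first 5.

1 | 2 ; 1 | 8 ; 3 | 6 ; 5 | 6 ; 5 | 7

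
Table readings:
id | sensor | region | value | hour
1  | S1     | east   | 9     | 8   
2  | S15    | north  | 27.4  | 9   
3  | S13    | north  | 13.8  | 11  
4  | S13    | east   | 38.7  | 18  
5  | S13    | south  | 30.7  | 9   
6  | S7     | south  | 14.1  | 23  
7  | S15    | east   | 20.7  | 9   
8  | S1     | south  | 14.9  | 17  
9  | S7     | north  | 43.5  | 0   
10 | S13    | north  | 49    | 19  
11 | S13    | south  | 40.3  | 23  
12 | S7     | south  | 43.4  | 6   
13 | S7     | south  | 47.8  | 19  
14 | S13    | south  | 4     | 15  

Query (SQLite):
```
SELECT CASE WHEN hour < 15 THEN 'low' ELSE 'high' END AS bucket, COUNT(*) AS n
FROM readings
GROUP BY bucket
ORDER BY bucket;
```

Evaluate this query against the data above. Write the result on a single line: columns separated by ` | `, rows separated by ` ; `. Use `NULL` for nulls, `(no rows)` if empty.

high | 7 ; low | 7

Bucket rows by hour < 15 → 'low' else 'high'; count each bucket.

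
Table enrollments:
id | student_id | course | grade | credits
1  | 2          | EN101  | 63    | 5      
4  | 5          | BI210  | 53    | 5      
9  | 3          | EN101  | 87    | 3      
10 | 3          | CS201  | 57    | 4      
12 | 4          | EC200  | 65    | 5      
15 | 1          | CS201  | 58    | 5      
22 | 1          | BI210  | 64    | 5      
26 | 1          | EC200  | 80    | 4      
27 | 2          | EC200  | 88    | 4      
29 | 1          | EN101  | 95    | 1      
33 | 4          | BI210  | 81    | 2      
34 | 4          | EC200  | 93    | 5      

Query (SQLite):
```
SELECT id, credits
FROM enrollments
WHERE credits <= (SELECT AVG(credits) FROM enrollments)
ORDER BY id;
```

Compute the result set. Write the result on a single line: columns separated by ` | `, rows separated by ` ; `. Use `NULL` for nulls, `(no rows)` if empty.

9 | 3 ; 10 | 4 ; 26 | 4 ; 27 | 4 ; 29 | 1 ; 33 | 2

Scalar subquery: AVG(credits) over all enrollments rows = 4.0.
Keep rows where credits <= that value.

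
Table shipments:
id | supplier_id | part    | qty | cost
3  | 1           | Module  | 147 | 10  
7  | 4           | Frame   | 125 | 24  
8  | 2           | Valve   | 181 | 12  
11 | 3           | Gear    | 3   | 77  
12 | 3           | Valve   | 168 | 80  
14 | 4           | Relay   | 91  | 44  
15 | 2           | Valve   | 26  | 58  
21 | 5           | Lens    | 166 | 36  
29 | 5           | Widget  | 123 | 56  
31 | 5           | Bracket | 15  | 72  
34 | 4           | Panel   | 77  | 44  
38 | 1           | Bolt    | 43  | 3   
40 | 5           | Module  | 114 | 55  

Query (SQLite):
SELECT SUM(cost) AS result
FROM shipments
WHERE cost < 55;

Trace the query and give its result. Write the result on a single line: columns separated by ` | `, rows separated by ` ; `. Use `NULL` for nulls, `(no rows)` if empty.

173

Rows where cost < 55 → cost values: [10, 24, 12, 44, 36, 44, 3].
SUM of non-NULL values = 173.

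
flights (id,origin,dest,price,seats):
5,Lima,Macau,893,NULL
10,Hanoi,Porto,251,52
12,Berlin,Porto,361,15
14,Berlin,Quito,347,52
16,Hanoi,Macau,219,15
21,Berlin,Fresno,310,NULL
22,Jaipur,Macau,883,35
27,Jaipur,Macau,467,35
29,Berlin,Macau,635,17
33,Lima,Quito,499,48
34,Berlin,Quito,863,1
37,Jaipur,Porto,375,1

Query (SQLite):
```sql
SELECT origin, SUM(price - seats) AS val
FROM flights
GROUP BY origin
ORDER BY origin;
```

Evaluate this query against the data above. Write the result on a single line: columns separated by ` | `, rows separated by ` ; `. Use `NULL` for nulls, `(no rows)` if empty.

For each row compute price - seats.
Group by origin; take SUM of the expression per group.
  Berlin: ids {12, 14, 21, 29, 34} → SUM(price - seats)=2121
  Hanoi: ids {10, 16} → SUM(price - seats)=403
  Jaipur: ids {22, 27, 37} → SUM(price - seats)=1654
  Lima: ids {5, 33} → SUM(price - seats)=451

Berlin | 2121 ; Hanoi | 403 ; Jaipur | 1654 ; Lima | 451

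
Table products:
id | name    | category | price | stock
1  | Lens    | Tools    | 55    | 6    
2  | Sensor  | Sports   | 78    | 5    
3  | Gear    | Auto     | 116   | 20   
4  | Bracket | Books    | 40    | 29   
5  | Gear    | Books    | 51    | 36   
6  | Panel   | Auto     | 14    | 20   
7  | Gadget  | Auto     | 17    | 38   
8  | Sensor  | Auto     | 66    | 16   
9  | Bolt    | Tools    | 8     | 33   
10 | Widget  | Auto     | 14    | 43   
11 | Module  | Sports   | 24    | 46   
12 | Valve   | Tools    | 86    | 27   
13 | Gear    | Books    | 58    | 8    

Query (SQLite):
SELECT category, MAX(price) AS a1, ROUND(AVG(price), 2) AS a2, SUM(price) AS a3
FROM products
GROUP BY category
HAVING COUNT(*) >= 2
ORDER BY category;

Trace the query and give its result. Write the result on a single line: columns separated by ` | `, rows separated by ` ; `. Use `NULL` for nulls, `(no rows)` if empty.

Auto | 116 | 45.4 | 227 ; Books | 58 | 49.67 | 149 ; Sports | 78 | 51 | 102 ; Tools | 86 | 49.67 | 149

Group products by category.
Per group compute: MAX(price), ROUND(AVG(price), 2), SUM(price).
HAVING: drop groups with fewer than 2 rows.
  Auto: ids {3, 6, 7, 8, 10} → MAX(price)=116, ROUND(AVG(price), 2)=45.4, SUM(price)=227
  Books: ids {4, 5, 13} → MAX(price)=58, ROUND(AVG(price), 2)=49.67, SUM(price)=149
  Sports: ids {2, 11} → MAX(price)=78, ROUND(AVG(price), 2)=51, SUM(price)=102
  Tools: ids {1, 9, 12} → MAX(price)=86, ROUND(AVG(price), 2)=49.67, SUM(price)=149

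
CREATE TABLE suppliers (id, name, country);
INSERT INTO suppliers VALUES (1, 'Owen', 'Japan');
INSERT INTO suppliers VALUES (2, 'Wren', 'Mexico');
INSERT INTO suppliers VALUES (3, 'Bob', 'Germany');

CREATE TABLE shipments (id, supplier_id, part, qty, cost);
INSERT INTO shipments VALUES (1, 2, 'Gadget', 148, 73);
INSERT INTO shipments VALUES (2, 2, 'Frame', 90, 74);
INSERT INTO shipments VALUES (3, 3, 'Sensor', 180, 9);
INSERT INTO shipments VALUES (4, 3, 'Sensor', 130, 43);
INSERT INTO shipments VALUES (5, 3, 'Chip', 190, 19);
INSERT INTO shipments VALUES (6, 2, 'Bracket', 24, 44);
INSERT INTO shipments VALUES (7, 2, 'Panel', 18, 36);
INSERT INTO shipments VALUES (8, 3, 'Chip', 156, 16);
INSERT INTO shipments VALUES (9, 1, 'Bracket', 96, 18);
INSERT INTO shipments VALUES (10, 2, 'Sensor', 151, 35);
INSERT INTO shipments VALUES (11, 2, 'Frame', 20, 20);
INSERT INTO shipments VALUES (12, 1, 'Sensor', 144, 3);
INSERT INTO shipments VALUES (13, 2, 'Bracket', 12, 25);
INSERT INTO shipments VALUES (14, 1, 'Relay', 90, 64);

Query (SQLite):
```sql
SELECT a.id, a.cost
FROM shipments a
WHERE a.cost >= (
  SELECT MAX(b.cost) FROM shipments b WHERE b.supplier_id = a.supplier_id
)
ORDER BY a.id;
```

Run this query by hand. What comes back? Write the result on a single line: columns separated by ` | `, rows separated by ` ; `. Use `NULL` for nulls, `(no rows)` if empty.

2 | 74 ; 4 | 43 ; 14 | 64

For each shipments row a, compute MAX(cost) over rows sharing a.supplier_id.
Keep row a if a.cost >= that per-group MAX.
  supplier_id=1: MAX(cost) = 64
  supplier_id=2: MAX(cost) = 74
  supplier_id=3: MAX(cost) = 43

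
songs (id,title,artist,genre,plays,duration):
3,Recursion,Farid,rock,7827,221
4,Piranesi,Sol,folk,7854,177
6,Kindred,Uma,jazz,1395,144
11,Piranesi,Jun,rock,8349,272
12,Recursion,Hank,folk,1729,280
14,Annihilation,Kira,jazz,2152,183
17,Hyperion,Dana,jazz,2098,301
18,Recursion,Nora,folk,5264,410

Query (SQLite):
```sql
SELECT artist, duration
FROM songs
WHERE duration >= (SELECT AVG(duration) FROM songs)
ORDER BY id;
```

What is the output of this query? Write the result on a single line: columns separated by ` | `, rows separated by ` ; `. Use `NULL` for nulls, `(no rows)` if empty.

Jun | 272 ; Hank | 280 ; Dana | 301 ; Nora | 410

Scalar subquery: AVG(duration) over all songs rows = 248.5.
Keep rows where duration >= that value.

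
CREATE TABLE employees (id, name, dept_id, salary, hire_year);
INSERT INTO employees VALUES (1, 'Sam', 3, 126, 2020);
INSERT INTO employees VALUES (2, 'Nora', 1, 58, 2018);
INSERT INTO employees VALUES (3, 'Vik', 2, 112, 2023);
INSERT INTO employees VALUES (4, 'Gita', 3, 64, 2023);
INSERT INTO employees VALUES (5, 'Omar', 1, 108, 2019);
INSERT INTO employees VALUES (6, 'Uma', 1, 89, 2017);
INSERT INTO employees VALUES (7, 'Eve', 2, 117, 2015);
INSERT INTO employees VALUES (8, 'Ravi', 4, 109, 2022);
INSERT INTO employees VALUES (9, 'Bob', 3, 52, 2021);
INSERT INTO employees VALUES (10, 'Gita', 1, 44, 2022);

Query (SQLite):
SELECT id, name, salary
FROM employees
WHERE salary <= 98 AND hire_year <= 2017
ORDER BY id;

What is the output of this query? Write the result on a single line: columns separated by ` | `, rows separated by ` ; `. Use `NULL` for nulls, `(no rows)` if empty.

6 | Uma | 89

salary <= 98: ids {2, 4, 6, 9, 10}
hire_year <= 2017: ids {6, 7}
Combine with AND.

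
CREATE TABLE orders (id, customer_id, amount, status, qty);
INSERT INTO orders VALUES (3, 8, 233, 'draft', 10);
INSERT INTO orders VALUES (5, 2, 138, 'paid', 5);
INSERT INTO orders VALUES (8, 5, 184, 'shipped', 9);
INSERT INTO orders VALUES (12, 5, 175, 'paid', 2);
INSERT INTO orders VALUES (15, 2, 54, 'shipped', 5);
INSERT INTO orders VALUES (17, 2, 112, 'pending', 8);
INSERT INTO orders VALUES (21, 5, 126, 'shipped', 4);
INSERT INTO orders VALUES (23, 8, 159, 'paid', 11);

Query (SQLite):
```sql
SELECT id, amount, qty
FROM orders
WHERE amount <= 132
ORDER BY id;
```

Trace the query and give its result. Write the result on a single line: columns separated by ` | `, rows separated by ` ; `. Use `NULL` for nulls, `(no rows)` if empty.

15 | 54 | 5 ; 17 | 112 | 8 ; 21 | 126 | 4

amount <= 132: ids {15, 17, 21}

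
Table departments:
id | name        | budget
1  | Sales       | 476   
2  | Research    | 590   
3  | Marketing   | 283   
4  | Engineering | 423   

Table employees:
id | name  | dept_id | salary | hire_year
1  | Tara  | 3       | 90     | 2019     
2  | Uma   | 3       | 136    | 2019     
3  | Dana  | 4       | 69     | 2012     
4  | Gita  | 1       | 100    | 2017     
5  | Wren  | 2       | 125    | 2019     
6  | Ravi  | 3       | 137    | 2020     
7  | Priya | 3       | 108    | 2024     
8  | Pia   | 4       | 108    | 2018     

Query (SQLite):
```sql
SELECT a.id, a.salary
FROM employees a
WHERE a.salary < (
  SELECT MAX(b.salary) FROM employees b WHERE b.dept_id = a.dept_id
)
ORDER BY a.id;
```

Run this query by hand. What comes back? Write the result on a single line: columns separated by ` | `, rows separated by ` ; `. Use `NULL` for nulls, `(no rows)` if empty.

For each employees row a, compute MAX(salary) over rows sharing a.dept_id.
Keep row a if a.salary < that per-group MAX.
  dept_id=1: MAX(salary) = 100
  dept_id=2: MAX(salary) = 125
  dept_id=3: MAX(salary) = 137
  dept_id=4: MAX(salary) = 108

1 | 90 ; 2 | 136 ; 3 | 69 ; 7 | 108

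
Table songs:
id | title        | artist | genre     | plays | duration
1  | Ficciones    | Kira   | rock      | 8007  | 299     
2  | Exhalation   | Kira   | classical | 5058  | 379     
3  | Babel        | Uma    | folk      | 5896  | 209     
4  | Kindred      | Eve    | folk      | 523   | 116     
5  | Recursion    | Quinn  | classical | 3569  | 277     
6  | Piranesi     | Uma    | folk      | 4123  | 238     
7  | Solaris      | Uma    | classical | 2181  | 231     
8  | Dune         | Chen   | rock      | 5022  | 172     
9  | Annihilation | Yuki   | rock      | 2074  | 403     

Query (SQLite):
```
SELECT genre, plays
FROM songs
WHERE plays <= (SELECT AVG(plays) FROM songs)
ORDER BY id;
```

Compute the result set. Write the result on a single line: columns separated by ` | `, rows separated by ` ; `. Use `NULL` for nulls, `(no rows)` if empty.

folk | 523 ; classical | 3569 ; classical | 2181 ; rock | 2074

Scalar subquery: AVG(plays) over all songs rows = 4050.333333 (≈; comparison uses full precision).
Keep rows where plays <= that value.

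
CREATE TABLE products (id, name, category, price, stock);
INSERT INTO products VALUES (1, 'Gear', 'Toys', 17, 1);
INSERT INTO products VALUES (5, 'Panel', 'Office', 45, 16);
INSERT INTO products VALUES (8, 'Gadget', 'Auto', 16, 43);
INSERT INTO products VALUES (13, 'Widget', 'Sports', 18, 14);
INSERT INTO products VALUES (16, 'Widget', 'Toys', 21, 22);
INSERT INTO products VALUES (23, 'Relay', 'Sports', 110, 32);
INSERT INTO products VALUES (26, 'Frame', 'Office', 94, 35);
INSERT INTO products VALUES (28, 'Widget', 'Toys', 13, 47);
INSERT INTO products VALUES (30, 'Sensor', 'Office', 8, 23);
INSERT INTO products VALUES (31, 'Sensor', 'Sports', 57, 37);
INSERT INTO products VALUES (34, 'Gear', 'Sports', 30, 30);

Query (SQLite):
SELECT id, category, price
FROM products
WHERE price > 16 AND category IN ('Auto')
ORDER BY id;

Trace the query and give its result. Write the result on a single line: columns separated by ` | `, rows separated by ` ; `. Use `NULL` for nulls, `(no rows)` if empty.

(no rows)

price > 16: ids {1, 5, 13, 16, 23, 26, 31, 34}
category IN ('Auto'): ids {8}
Combine with AND.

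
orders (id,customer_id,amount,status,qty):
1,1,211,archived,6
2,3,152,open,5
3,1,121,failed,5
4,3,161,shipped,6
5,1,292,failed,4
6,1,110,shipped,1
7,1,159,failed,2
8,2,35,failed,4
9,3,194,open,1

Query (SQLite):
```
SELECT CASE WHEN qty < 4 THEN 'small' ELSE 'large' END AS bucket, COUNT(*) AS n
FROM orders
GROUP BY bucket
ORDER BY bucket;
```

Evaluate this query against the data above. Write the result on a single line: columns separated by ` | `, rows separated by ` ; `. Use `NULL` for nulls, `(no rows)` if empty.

Bucket rows by qty < 4 → 'small' else 'large'; count each bucket.

large | 6 ; small | 3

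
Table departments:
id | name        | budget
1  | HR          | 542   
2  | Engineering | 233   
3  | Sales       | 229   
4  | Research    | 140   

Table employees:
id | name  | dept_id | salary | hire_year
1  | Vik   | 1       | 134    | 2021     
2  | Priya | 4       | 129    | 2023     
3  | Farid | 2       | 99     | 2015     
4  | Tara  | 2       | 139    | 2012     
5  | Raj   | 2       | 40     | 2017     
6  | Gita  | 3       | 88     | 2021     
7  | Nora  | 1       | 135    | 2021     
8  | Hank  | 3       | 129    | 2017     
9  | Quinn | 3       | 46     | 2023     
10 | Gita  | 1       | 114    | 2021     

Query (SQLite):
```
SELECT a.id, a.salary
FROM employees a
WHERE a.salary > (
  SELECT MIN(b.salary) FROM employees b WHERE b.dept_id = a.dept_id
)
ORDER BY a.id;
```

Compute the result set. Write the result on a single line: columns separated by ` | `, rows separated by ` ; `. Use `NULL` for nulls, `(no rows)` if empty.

1 | 134 ; 3 | 99 ; 4 | 139 ; 6 | 88 ; 7 | 135 ; 8 | 129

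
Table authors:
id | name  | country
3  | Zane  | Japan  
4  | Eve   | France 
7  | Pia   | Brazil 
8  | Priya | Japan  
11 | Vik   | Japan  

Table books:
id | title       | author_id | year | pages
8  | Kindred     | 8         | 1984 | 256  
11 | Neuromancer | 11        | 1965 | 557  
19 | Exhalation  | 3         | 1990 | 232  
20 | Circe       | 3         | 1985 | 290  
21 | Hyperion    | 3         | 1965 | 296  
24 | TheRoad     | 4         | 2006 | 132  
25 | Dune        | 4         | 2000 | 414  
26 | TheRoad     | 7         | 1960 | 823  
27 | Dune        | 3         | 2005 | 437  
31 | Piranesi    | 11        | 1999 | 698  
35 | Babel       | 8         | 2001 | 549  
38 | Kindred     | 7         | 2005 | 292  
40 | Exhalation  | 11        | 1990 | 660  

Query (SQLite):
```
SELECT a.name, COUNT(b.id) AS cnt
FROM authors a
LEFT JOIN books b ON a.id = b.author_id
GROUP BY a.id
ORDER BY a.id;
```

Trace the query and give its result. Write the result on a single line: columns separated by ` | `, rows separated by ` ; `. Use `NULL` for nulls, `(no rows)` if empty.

Zane | 4 ; Eve | 2 ; Pia | 2 ; Priya | 2 ; Vik | 3

LEFT JOIN keeps every authors row; unmatched ones get NULL for books columns.
Group by authors.id and compute COUNT(b.id). COUNT(col) of an all-NULL group is 0.
  3: ids {19, 20, 21, 27} → COUNT(b.id)=4
  4: ids {24, 25} → COUNT(b.id)=2
  7: ids {26, 38} → COUNT(b.id)=2
  8: ids {8, 35} → COUNT(b.id)=2
  11: ids {11, 31, 40} → COUNT(b.id)=3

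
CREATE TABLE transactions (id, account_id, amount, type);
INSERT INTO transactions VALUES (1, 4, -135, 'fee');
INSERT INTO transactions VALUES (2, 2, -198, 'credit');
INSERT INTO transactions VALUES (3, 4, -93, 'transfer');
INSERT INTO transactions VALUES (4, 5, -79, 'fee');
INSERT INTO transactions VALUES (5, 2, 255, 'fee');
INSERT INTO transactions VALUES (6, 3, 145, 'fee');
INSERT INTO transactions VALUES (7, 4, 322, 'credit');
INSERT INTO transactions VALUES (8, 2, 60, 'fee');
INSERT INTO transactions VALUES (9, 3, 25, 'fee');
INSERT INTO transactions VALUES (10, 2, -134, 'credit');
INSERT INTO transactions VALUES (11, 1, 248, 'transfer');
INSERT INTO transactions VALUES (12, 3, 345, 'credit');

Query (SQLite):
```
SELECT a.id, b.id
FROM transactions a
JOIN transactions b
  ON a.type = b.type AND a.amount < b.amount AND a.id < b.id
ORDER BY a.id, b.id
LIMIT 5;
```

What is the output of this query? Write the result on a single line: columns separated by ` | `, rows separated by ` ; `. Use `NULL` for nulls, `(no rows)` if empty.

1 | 4 ; 1 | 5 ; 1 | 6 ; 1 | 8 ; 1 | 9

Pairs (a,b) with same type, a.amount < b.amount, a.id < b.id.
type groups: credit:{2,7,10,12} fee:{1,4,5,6,8,9} transfer:{3,11}
Ordered by (a.id, b.id); first 5.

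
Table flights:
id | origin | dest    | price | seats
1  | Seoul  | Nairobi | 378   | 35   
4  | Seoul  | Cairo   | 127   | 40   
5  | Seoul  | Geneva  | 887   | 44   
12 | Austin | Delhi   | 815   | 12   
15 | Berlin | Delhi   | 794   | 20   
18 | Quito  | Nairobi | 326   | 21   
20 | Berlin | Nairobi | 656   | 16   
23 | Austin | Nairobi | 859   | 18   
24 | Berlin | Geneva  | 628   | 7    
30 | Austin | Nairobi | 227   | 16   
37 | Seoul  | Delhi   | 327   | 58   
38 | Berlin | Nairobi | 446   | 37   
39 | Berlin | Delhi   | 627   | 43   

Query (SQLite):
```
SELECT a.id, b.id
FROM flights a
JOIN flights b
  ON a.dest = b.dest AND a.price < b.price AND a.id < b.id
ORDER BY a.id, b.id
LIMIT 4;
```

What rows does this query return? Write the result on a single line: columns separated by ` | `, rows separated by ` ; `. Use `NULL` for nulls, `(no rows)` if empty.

Pairs (a,b) with same dest, a.price < b.price, a.id < b.id.
dest groups: Cairo:{4} Delhi:{12,15,37,39} Geneva:{5,24} Nairobi:{1,18,20,23,30,38}
Ordered by (a.id, b.id); first 4.

1 | 20 ; 1 | 23 ; 1 | 38 ; 18 | 20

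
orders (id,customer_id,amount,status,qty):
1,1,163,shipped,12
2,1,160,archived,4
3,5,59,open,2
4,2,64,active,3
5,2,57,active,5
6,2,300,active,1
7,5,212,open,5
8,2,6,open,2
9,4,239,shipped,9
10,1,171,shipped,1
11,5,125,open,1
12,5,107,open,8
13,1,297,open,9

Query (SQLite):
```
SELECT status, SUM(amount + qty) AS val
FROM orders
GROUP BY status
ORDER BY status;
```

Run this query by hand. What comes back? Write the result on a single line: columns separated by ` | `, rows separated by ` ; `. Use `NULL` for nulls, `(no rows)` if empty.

active | 430 ; archived | 164 ; open | 833 ; shipped | 595

For each row compute amount + qty.
Group by status; take SUM of the expression per group.
  active: ids {4, 5, 6} → SUM(amount + qty)=430
  archived: ids {2} → SUM(amount + qty)=164
  open: ids {3, 7, 8, 11, 12, 13} → SUM(amount + qty)=833
  shipped: ids {1, 9, 10} → SUM(amount + qty)=595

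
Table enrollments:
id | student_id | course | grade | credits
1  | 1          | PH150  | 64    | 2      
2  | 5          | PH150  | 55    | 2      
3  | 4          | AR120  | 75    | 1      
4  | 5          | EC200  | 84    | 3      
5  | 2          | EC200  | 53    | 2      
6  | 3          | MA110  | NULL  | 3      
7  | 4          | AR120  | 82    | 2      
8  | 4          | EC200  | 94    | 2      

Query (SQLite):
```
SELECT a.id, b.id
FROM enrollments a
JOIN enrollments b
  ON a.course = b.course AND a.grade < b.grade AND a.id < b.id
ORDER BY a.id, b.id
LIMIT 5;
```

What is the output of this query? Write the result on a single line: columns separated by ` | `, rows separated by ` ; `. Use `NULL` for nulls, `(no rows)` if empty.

Pairs (a,b) with same course, a.grade < b.grade, a.id < b.id.
course groups: AR120:{3,7} EC200:{4,5,8} MA110:{6} PH150:{1,2}
Ordered by (a.id, b.id); first 5.

3 | 7 ; 4 | 8 ; 5 | 8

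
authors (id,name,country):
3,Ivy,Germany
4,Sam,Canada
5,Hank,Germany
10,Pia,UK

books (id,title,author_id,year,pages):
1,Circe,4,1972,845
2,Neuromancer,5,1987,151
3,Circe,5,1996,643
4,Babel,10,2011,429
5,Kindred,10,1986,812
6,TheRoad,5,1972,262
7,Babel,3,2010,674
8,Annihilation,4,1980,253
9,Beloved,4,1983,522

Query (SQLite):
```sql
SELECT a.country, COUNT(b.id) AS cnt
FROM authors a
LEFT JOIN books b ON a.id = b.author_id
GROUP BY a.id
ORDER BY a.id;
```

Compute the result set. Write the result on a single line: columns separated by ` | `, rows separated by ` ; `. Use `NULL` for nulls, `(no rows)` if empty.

Germany | 1 ; Canada | 3 ; Germany | 3 ; UK | 2

LEFT JOIN keeps every authors row; unmatched ones get NULL for books columns.
Group by authors.id and compute COUNT(b.id). COUNT(col) of an all-NULL group is 0.
  3: ids {7} → COUNT(b.id)=1
  4: ids {1, 8, 9} → COUNT(b.id)=3
  5: ids {2, 3, 6} → COUNT(b.id)=3
  10: ids {4, 5} → COUNT(b.id)=2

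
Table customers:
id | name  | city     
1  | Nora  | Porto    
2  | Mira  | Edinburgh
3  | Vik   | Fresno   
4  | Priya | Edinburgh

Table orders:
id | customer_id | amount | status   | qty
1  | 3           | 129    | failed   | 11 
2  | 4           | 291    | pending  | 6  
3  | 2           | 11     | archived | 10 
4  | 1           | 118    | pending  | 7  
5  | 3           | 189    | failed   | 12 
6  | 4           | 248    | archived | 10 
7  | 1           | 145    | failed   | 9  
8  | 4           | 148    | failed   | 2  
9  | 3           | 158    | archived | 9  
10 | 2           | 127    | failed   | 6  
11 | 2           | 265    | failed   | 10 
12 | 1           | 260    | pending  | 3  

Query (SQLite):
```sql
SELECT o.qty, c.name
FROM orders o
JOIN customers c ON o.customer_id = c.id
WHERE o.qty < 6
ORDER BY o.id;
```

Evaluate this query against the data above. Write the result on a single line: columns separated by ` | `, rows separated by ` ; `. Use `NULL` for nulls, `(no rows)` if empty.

2 | Priya ; 3 | Nora

Each orders row matches the customers row where customer_id = customers.id.
Then keep rows with o.qty < 6.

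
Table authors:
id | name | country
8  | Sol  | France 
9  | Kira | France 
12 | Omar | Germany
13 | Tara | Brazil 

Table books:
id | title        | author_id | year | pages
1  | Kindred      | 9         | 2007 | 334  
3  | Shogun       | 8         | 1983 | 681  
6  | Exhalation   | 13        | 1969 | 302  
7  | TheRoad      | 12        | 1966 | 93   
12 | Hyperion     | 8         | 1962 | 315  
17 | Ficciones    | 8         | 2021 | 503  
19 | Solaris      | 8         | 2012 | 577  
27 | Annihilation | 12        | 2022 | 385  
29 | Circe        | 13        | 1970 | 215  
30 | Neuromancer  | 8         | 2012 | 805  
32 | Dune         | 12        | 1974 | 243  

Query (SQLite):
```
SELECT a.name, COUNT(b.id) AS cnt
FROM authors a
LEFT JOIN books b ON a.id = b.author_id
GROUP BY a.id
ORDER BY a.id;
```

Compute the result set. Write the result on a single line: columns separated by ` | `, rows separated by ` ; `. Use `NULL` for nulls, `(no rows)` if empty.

LEFT JOIN keeps every authors row; unmatched ones get NULL for books columns.
Group by authors.id and compute COUNT(b.id). COUNT(col) of an all-NULL group is 0.
  8: ids {3, 12, 17, 19, 30} → COUNT(b.id)=5
  9: ids {1} → COUNT(b.id)=1
  12: ids {7, 27, 32} → COUNT(b.id)=3
  13: ids {6, 29} → COUNT(b.id)=2

Sol | 5 ; Kira | 1 ; Omar | 3 ; Tara | 2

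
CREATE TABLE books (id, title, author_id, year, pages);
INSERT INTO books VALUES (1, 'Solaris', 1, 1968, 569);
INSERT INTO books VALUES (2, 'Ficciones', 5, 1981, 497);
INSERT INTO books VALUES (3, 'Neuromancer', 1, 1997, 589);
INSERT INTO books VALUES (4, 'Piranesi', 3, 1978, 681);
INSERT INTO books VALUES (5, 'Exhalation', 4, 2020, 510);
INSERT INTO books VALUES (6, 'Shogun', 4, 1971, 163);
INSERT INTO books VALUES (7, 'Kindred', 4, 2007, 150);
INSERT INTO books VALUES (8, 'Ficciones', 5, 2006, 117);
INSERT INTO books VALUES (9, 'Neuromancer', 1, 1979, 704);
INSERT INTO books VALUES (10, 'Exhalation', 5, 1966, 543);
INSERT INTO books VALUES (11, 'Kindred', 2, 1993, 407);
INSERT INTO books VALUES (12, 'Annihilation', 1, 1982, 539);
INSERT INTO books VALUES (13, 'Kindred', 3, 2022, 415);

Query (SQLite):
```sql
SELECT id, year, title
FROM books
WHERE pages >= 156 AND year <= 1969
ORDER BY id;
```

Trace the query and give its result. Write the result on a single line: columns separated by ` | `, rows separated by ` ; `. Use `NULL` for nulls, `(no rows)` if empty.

1 | 1968 | Solaris ; 10 | 1966 | Exhalation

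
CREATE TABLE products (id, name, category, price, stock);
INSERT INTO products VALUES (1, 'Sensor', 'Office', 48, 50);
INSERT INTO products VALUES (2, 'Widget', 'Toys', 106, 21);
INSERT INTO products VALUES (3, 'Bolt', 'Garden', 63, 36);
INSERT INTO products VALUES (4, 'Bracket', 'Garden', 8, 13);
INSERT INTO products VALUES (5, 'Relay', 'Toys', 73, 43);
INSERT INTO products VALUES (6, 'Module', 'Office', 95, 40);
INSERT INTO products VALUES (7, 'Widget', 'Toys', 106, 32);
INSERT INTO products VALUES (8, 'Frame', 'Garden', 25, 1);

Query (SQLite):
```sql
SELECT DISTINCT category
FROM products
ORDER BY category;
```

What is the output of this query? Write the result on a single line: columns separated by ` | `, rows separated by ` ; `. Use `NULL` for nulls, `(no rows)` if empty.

Garden ; Office ; Toys

Collect distinct category values from products.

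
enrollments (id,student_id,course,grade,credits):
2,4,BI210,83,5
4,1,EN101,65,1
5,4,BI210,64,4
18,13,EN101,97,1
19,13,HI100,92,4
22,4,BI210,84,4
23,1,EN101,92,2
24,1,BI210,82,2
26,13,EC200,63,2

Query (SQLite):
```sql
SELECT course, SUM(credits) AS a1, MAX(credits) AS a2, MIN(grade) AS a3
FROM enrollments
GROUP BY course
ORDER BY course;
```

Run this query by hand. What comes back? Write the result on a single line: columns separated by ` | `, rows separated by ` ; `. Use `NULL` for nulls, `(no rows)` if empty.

BI210 | 15 | 5 | 64 ; EC200 | 2 | 2 | 63 ; EN101 | 4 | 2 | 65 ; HI100 | 4 | 4 | 92

Group enrollments by course.
Per group compute: SUM(credits), MAX(credits), MIN(grade).
  BI210: ids {2, 5, 22, 24} → SUM(credits)=15, MAX(credits)=5, MIN(grade)=64
  EC200: ids {26} → SUM(credits)=2, MAX(credits)=2, MIN(grade)=63
  EN101: ids {4, 18, 23} → SUM(credits)=4, MAX(credits)=2, MIN(grade)=65
  HI100: ids {19} → SUM(credits)=4, MAX(credits)=4, MIN(grade)=92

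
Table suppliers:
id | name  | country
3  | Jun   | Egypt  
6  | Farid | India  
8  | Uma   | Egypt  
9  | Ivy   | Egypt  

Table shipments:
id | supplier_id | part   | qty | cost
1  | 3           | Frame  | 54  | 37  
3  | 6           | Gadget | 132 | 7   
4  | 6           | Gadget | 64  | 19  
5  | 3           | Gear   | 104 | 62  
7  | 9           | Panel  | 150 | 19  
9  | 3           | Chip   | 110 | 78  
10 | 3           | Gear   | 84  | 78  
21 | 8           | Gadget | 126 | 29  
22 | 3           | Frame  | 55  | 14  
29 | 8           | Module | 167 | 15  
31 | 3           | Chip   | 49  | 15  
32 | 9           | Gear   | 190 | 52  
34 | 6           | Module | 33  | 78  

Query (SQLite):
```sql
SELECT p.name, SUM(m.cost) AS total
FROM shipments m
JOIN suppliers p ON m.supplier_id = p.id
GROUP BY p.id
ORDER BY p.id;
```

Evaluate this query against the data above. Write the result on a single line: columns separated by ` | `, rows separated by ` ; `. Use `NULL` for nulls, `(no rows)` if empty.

Join each shipments row to its suppliers via supplier_id.
Group joined rows by suppliers.id; compute SUM(m.cost) per group.
  3: ids {1, 5, 9, 10, 22, 31} → SUM(m.cost)=284
  6: ids {3, 4, 34} → SUM(m.cost)=104
  8: ids {21, 29} → SUM(m.cost)=44
  9: ids {7, 32} → SUM(m.cost)=71

Jun | 284 ; Farid | 104 ; Uma | 44 ; Ivy | 71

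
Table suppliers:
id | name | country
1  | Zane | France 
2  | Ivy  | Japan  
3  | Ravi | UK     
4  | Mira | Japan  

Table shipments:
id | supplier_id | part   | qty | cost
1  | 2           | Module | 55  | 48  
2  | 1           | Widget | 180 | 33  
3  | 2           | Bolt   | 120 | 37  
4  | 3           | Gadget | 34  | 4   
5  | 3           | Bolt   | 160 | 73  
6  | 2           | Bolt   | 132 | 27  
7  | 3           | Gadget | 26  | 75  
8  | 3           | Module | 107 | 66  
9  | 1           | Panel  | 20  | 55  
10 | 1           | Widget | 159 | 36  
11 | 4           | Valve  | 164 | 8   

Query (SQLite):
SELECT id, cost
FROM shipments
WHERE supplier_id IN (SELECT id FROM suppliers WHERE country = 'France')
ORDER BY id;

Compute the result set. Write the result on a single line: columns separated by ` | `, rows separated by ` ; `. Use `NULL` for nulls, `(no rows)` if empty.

2 | 33 ; 9 | 55 ; 10 | 36

Inner query: suppliers.id where country = 'France'.
Outer: keep shipments rows whose supplier_id is in that set.
Inner query → {1}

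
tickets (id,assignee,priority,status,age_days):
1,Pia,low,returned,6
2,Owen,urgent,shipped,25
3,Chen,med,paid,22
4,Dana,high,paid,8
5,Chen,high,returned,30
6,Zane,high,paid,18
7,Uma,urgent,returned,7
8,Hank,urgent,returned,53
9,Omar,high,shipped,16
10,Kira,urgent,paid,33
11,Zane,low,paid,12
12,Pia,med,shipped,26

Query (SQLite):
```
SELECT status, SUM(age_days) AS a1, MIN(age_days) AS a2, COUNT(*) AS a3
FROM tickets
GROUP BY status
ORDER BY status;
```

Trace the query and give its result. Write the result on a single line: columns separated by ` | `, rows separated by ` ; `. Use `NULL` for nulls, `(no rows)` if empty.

Group tickets by status.
Per group compute: SUM(age_days), MIN(age_days), COUNT(*).
  paid: ids {3, 4, 6, 10, 11} → SUM(age_days)=93, MIN(age_days)=8, COUNT(*)=5
  returned: ids {1, 5, 7, 8} → SUM(age_days)=96, MIN(age_days)=6, COUNT(*)=4
  shipped: ids {2, 9, 12} → SUM(age_days)=67, MIN(age_days)=16, COUNT(*)=3

paid | 93 | 8 | 5 ; returned | 96 | 6 | 4 ; shipped | 67 | 16 | 3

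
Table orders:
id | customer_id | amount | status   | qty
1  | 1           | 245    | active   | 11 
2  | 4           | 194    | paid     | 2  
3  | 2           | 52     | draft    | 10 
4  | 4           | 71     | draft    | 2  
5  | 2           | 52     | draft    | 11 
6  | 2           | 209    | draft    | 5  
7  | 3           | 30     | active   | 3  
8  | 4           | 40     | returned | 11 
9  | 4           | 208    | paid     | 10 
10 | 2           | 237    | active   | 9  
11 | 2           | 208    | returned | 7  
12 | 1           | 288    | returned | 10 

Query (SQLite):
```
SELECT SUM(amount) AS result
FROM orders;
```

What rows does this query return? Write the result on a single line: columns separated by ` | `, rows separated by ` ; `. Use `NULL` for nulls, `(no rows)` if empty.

1834

All amount values: [245, 194, 52, 71, 52, 209, 30, 40, 208, 237, 208, 288].
SUM of non-NULL values = 1834.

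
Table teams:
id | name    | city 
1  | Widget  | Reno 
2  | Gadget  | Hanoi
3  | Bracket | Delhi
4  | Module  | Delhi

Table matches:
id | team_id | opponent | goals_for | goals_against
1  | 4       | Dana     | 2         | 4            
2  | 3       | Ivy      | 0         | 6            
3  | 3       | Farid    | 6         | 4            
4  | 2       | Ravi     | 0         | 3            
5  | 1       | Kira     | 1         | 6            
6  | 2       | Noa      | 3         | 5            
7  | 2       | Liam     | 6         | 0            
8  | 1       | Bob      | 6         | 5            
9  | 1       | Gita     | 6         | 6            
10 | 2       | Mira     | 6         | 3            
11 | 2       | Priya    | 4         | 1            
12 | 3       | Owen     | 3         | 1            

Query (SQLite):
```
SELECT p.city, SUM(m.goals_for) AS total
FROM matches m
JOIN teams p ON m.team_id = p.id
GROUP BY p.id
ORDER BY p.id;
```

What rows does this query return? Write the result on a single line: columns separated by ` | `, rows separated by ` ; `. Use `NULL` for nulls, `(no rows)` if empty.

Reno | 13 ; Hanoi | 19 ; Delhi | 9 ; Delhi | 2

Join each matches row to its teams via team_id.
Group joined rows by teams.id; compute SUM(m.goals_for) per group.
  1: ids {5, 8, 9} → SUM(m.goals_for)=13
  2: ids {4, 6, 7, 10, 11} → SUM(m.goals_for)=19
  3: ids {2, 3, 12} → SUM(m.goals_for)=9
  4: ids {1} → SUM(m.goals_for)=2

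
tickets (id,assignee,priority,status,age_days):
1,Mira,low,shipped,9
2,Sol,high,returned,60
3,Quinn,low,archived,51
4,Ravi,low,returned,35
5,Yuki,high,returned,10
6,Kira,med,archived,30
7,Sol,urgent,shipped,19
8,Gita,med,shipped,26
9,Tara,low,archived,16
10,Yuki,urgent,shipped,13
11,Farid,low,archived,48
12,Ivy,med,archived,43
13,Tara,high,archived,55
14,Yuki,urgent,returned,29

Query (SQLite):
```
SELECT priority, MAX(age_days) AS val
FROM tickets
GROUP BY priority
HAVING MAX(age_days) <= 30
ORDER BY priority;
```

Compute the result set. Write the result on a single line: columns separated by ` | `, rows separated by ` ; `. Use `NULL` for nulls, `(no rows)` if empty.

Partition tickets by priority; compute MAX(age_days) within each group.
HAVING: keep groups where MAX(age_days) <= 30.
  high: ids {2, 5, 13} → MAX(age_days)=60
  low: ids {1, 3, 4, 9, 11} → MAX(age_days)=51
  med: ids {6, 8, 12} → MAX(age_days)=43
  urgent: ids {7, 10, 14} → MAX(age_days)=29

urgent | 29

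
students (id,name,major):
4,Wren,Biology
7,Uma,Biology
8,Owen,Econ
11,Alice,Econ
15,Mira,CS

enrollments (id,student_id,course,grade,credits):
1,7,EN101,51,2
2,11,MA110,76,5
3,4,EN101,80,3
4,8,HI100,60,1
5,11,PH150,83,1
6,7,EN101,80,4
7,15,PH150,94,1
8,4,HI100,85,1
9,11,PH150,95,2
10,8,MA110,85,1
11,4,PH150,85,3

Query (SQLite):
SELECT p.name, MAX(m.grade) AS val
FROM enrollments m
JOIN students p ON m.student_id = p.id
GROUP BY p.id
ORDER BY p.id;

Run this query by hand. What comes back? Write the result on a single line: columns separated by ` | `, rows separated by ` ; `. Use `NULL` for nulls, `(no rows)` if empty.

Join each enrollments row to its students via student_id.
Group joined rows by students.id; compute MAX(m.grade) per group.
  4: ids {3, 8, 11} → MAX(m.grade)=85
  7: ids {1, 6} → MAX(m.grade)=80
  8: ids {4, 10} → MAX(m.grade)=85
  11: ids {2, 5, 9} → MAX(m.grade)=95
  15: ids {7} → MAX(m.grade)=94

Wren | 85 ; Uma | 80 ; Owen | 85 ; Alice | 95 ; Mira | 94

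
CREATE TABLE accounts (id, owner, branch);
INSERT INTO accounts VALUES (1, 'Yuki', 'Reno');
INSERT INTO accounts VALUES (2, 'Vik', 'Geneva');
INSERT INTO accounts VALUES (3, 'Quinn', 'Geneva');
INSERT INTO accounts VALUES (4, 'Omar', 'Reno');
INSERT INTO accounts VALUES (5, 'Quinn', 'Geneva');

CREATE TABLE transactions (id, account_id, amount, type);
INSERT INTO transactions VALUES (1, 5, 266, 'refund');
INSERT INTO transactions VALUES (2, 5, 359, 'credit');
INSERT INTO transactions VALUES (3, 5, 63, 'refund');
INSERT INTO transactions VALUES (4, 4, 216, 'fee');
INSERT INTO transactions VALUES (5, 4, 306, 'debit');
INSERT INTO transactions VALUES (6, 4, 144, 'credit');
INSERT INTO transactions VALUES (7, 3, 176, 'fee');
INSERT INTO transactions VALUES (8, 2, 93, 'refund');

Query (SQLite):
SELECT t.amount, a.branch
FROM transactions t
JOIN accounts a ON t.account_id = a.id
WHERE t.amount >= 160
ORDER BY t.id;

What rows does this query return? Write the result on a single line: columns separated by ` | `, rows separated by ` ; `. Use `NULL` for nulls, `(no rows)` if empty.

Each transactions row matches the accounts row where account_id = accounts.id.
Then keep rows with t.amount >= 160.

266 | Geneva ; 359 | Geneva ; 216 | Reno ; 306 | Reno ; 176 | Geneva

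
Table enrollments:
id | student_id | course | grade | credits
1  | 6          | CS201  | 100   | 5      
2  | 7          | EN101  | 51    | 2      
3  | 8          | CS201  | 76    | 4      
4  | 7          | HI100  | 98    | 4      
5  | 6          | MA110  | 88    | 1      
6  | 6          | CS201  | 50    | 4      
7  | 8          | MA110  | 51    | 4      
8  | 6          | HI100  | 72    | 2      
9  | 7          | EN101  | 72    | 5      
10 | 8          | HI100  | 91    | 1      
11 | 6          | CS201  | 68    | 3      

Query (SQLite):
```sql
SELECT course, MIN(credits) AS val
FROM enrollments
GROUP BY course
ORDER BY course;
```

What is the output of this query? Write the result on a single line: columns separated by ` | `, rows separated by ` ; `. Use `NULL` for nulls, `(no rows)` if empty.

Partition enrollments by course; compute MIN(credits) within each group.
  CS201: ids {1, 3, 6, 11} → MIN(credits)=3
  EN101: ids {2, 9} → MIN(credits)=2
  HI100: ids {4, 8, 10} → MIN(credits)=1
  MA110: ids {5, 7} → MIN(credits)=1

CS201 | 3 ; EN101 | 2 ; HI100 | 1 ; MA110 | 1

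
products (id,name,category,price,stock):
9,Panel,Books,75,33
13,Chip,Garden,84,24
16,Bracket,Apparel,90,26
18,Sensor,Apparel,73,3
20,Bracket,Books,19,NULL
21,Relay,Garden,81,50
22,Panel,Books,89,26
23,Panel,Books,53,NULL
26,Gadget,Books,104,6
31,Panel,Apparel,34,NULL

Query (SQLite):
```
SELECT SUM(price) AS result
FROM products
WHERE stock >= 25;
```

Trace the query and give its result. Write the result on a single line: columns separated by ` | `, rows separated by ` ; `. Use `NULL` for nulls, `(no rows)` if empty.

335

Rows where stock >= 25 → price values: [75, 90, 81, 89].
SUM of non-NULL values = 335.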